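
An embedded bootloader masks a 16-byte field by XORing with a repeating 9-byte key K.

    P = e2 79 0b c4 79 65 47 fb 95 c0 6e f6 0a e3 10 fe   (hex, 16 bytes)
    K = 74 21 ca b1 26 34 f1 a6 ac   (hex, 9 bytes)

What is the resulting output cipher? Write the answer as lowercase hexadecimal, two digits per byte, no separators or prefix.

9658c1755f51b65d39b44f3cbbc5240f

The 9-byte key repeats, so the effective keystream is 74 21 ca b1 26 34 f1 a6 ac 74 21 ca b1 26 34 f1.
byte 0: 11100010 XOR 01110100 = 10010110
byte 1: 01111001 XOR 00100001 = 01011000
byte 2: 00001011 XOR 11001010 = 11000001
byte 3: 11000100 XOR 10110001 = 01110101
byte 4: 01111001 XOR 00100110 = 01011111
byte 5: 01100101 XOR 00110100 = 01010001
byte 6: 01000111 XOR 11110001 = 10110110
byte 7: 11111011 XOR 10100110 = 01011101
byte 8: 10010101 XOR 10101100 = 00111001
byte 9: 11000000 XOR 01110100 = 10110100
byte 10: 01101110 XOR 00100001 = 01001111
byte 11: 11110110 XOR 11001010 = 00111100
byte 12: 00001010 XOR 10110001 = 10111011
byte 13: 11100011 XOR 00100110 = 11000101
byte 14: 00010000 XOR 00110100 = 00100100
byte 15: 11111110 XOR 11110001 = 00001111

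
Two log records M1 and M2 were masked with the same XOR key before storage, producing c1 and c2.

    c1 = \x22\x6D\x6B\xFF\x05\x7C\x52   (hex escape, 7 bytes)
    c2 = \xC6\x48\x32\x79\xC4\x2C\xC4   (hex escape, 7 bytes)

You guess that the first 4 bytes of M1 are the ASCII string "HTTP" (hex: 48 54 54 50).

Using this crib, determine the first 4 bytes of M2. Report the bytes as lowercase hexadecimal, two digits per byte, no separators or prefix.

First, c1 ⊕ c2 = (M1 ⊕ K) ⊕ (M2 ⊕ K) = M1 ⊕ M2, so the key drops out. Then M2 = (M1 ⊕ M2) ⊕ M1 over the first 4 bytes.
byte 0: (22 ⊕ c6) ⊕ 48 = e4 ⊕ 48 = ac
byte 1: (6d ⊕ 48) ⊕ 54 = 25 ⊕ 54 = 71
byte 2: (6b ⊕ 32) ⊕ 54 = 59 ⊕ 54 = 0d
byte 3: (ff ⊕ 79) ⊕ 50 = 86 ⊕ 50 = d6

ac710dd6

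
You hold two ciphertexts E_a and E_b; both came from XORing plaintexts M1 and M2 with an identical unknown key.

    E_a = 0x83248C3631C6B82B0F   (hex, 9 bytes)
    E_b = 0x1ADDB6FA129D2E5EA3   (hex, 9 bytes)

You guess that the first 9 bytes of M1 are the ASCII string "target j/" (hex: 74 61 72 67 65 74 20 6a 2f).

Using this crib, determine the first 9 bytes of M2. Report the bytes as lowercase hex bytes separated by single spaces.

First, E_a ⊕ E_b = (M1 ⊕ K) ⊕ (M2 ⊕ K) = M1 ⊕ M2, so the key drops out. Then M2 = (M1 ⊕ M2) ⊕ M1 over the first 9 bytes.
byte 0: (83 xor 1a) xor 74 = 99 xor 74 = ed
byte 1: (24 xor dd) xor 61 = f9 xor 61 = 98
byte 2: (8c xor b6) xor 72 = 3a xor 72 = 48
byte 3: (36 xor fa) xor 67 = cc xor 67 = ab
byte 4: (31 xor 12) xor 65 = 23 xor 65 = 46
byte 5: (c6 xor 9d) xor 74 = 5b xor 74 = 2f
byte 6: (b8 xor 2e) xor 20 = 96 xor 20 = b6
byte 7: (2b xor 5e) xor 6a = 75 xor 6a = 1f
byte 8: (0f xor a3) xor 2f = ac xor 2f = 83

ed 98 48 ab 46 2f b6 1f 83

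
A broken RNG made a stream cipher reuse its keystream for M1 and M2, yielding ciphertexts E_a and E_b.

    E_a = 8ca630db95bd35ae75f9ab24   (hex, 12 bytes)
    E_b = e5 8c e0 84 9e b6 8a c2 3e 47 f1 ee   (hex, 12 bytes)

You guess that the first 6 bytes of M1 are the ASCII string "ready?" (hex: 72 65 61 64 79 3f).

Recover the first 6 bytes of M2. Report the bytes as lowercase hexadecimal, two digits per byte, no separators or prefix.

First, E_a ⊕ E_b = (M1 ⊕ K) ⊕ (M2 ⊕ K) = M1 ⊕ M2, so the key drops out. Then M2 = (M1 ⊕ M2) ⊕ M1 over the first 6 bytes.
byte 0: (8c XOR e5) XOR 72 = 69 XOR 72 = 1b
byte 1: (a6 XOR 8c) XOR 65 = 2a XOR 65 = 4f
byte 2: (30 XOR e0) XOR 61 = d0 XOR 61 = b1
byte 3: (db XOR 84) XOR 64 = 5f XOR 64 = 3b
byte 4: (95 XOR 9e) XOR 79 = 0b XOR 79 = 72
byte 5: (bd XOR b6) XOR 3f = 0b XOR 3f = 34

1b4fb13b7234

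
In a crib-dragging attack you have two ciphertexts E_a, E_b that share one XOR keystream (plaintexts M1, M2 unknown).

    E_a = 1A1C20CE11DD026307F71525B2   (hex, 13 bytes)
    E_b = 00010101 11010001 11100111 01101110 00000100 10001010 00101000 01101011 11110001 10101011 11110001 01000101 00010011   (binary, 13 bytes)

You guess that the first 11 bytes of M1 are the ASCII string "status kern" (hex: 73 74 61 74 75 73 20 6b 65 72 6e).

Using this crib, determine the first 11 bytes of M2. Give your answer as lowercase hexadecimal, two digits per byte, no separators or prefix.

First, E_a ⊕ E_b = (M1 ⊕ K) ⊕ (M2 ⊕ K) = M1 ⊕ M2, so the key drops out. Then M2 = (M1 ⊕ M2) ⊕ M1 over the first 11 bytes.
byte 0: (1a xor 15) xor 73 = 0f xor 73 = 7c
byte 1: (1c xor d1) xor 74 = cd xor 74 = b9
byte 2: (20 xor e7) xor 61 = c7 xor 61 = a6
byte 3: (ce xor 6e) xor 74 = a0 xor 74 = d4
byte 4: (11 xor 04) xor 75 = 15 xor 75 = 60
byte 5: (dd xor 8a) xor 73 = 57 xor 73 = 24
byte 6: (02 xor 28) xor 20 = 2a xor 20 = 0a
byte 7: (63 xor 6b) xor 6b = 08 xor 6b = 63
byte 8: (07 xor f1) xor 65 = f6 xor 65 = 93
byte 9: (f7 xor ab) xor 72 = 5c xor 72 = 2e
byte 10: (15 xor f1) xor 6e = e4 xor 6e = 8a

7cb9a6d460240a63932e8a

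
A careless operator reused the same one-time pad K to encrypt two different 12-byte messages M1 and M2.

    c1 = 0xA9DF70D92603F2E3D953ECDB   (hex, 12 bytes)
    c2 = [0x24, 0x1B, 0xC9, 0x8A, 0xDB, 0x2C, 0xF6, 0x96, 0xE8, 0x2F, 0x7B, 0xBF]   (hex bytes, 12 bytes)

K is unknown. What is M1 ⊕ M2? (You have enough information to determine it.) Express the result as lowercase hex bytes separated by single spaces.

8d c4 b9 53 fd 2f 04 75 31 7c 97 64

c1 ⊕ c2 = (M1 ⊕ K) ⊕ (M2 ⊕ K) = M1 ⊕ M2 — the shared key cancels under XOR.
a9 ^ 24 = 8d
df ^ 1b = c4
70 ^ c9 = b9
d9 ^ 8a = 53
26 ^ db = fd
03 ^ 2c = 2f
f2 ^ f6 = 04
e3 ^ 96 = 75
d9 ^ e8 = 31
53 ^ 2f = 7c
ec ^ 7b = 97
db ^ bf = 64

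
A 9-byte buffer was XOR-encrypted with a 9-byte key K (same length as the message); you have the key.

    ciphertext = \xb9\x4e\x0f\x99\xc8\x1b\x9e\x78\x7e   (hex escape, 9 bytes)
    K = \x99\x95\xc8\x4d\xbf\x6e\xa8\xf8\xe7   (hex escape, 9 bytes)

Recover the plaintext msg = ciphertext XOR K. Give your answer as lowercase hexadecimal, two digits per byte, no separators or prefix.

20dbc7d47775368099

byte 0: b9 ⊕ 99 = 20
byte 1: 4e ⊕ 95 = db
byte 2: 0f ⊕ c8 = c7
byte 3: 99 ⊕ 4d = d4
byte 4: c8 ⊕ bf = 77
byte 5: 1b ⊕ 6e = 75
byte 6: 9e ⊕ a8 = 36
byte 7: 78 ⊕ f8 = 80
byte 8: 7e ⊕ e7 = 99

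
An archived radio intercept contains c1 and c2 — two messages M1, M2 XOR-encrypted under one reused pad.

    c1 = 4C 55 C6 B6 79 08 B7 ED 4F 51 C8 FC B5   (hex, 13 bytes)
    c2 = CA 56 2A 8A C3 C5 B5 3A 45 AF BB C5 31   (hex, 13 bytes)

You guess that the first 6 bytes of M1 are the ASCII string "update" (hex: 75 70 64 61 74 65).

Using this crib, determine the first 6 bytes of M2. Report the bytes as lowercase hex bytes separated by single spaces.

First, c1 ⊕ c2 = (M1 ⊕ K) ⊕ (M2 ⊕ K) = M1 ⊕ M2, so the key drops out. Then M2 = (M1 ⊕ M2) ⊕ M1 over the first 6 bytes.
byte 0: (4c ⊕ ca) ⊕ 75 = 86 ⊕ 75 = f3
byte 1: (55 ⊕ 56) ⊕ 70 = 03 ⊕ 70 = 73
byte 2: (c6 ⊕ 2a) ⊕ 64 = ec ⊕ 64 = 88
byte 3: (b6 ⊕ 8a) ⊕ 61 = 3c ⊕ 61 = 5d
byte 4: (79 ⊕ c3) ⊕ 74 = ba ⊕ 74 = ce
byte 5: (08 ⊕ c5) ⊕ 65 = cd ⊕ 65 = a8

f3 73 88 5d ce a8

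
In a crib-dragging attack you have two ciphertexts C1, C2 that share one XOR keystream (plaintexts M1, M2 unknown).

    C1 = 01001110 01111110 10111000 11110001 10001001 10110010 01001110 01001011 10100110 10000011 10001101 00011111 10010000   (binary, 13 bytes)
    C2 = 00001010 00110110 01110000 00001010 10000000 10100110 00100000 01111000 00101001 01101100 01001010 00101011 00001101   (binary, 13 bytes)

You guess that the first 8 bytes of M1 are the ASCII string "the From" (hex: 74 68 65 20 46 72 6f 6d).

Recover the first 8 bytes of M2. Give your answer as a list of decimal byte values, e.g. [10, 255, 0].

First, C1 ⊕ C2 = (M1 ⊕ K) ⊕ (M2 ⊕ K) = M1 ⊕ M2, so the key drops out. Then M2 = (M1 ⊕ M2) ⊕ M1 over the first 8 bytes.
byte 0: (4e ⊕ 0a) ⊕ 74 = 44 ⊕ 74 = 30
byte 1: (7e ⊕ 36) ⊕ 68 = 48 ⊕ 68 = 20
byte 2: (b8 ⊕ 70) ⊕ 65 = c8 ⊕ 65 = ad
byte 3: (f1 ⊕ 0a) ⊕ 20 = fb ⊕ 20 = db
byte 4: (89 ⊕ 80) ⊕ 46 = 09 ⊕ 46 = 4f
byte 5: (b2 ⊕ a6) ⊕ 72 = 14 ⊕ 72 = 66
byte 6: (4e ⊕ 20) ⊕ 6f = 6e ⊕ 6f = 01
byte 7: (4b ⊕ 78) ⊕ 6d = 33 ⊕ 6d = 5e

[48, 32, 173, 219, 79, 102, 1, 94]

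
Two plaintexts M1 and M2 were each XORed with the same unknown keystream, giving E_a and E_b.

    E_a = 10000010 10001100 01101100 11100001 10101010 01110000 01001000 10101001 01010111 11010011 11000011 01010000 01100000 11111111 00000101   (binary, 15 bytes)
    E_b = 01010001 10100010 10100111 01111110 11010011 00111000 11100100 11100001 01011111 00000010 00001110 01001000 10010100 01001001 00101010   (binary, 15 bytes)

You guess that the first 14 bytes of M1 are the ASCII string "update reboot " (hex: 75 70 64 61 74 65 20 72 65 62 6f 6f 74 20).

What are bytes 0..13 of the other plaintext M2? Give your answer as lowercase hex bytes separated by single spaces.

a6 5e af fe 0d 2d 8c 3a 6d b3 a2 77 80 96

First, E_a ⊕ E_b = (M1 ⊕ K) ⊕ (M2 ⊕ K) = M1 ⊕ M2, so the key drops out. Then M2 = (M1 ⊕ M2) ⊕ M1 over the first 14 bytes.
byte 0: (82 ^ 51) ^ 75 = d3 ^ 75 = a6
byte 1: (8c ^ a2) ^ 70 = 2e ^ 70 = 5e
byte 2: (6c ^ a7) ^ 64 = cb ^ 64 = af
byte 3: (e1 ^ 7e) ^ 61 = 9f ^ 61 = fe
byte 4: (aa ^ d3) ^ 74 = 79 ^ 74 = 0d
byte 5: (70 ^ 38) ^ 65 = 48 ^ 65 = 2d
byte 6: (48 ^ e4) ^ 20 = ac ^ 20 = 8c
byte 7: (a9 ^ e1) ^ 72 = 48 ^ 72 = 3a
byte 8: (57 ^ 5f) ^ 65 = 08 ^ 65 = 6d
byte 9: (d3 ^ 02) ^ 62 = d1 ^ 62 = b3
byte 10: (c3 ^ 0e) ^ 6f = cd ^ 6f = a2
byte 11: (50 ^ 48) ^ 6f = 18 ^ 6f = 77
byte 12: (60 ^ 94) ^ 74 = f4 ^ 74 = 80
byte 13: (ff ^ 49) ^ 20 = b6 ^ 20 = 96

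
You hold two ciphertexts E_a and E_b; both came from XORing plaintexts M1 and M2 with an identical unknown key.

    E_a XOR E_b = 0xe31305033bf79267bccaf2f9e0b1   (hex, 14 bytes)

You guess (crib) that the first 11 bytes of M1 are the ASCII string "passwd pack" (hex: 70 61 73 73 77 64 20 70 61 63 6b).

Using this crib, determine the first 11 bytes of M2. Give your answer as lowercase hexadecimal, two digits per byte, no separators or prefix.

Since E_a ⊕ E_b = M1 ⊕ M2, XORing with the guessed M1 bytes yields the corresponding M2 bytes: M2 = (E_a ⊕ E_b) ⊕ M1.
byte 0: e3 ⊕ 70 = 93
byte 1: 13 ⊕ 61 = 72
byte 2: 05 ⊕ 73 = 76
byte 3: 03 ⊕ 73 = 70
byte 4: 3b ⊕ 77 = 4c
byte 5: f7 ⊕ 64 = 93
byte 6: 92 ⊕ 20 = b2
byte 7: 67 ⊕ 70 = 17
byte 8: bc ⊕ 61 = dd
byte 9: ca ⊕ 63 = a9
byte 10: f2 ⊕ 6b = 99

937276704c93b217dda999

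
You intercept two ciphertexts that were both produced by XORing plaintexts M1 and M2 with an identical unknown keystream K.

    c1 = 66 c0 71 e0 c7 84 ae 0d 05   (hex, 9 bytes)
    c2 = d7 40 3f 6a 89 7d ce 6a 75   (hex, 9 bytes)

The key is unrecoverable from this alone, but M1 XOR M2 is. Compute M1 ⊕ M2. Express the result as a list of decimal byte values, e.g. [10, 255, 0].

c1 ⊕ c2 = (M1 ⊕ K) ⊕ (M2 ⊕ K) = M1 ⊕ M2 — the shared key cancels under XOR.
byte 0: 66 ^ d7 = b1
byte 1: c0 ^ 40 = 80
byte 2: 71 ^ 3f = 4e
byte 3: e0 ^ 6a = 8a
byte 4: c7 ^ 89 = 4e
byte 5: 84 ^ 7d = f9
byte 6: ae ^ ce = 60
byte 7: 0d ^ 6a = 67
byte 8: 05 ^ 75 = 70

[177, 128, 78, 138, 78, 249, 96, 103, 112]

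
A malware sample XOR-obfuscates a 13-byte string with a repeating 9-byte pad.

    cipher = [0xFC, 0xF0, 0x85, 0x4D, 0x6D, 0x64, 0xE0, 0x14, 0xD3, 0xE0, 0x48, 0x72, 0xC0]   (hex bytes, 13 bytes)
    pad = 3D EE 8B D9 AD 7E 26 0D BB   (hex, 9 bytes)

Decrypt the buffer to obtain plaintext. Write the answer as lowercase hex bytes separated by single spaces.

The 9-byte key repeats, so the effective keystream is 3d ee 8b d9 ad 7e 26 0d bb 3d ee 8b d9.
byte 0: fc xor 3d = c1
byte 1: f0 xor ee = 1e
byte 2: 85 xor 8b = 0e
byte 3: 4d xor d9 = 94
byte 4: 6d xor ad = c0
byte 5: 64 xor 7e = 1a
byte 6: e0 xor 26 = c6
byte 7: 14 xor 0d = 19
byte 8: d3 xor bb = 68
byte 9: e0 xor 3d = dd
byte 10: 48 xor ee = a6
byte 11: 72 xor 8b = f9
byte 12: c0 xor d9 = 19

c1 1e 0e 94 c0 1a c6 19 68 dd a6 f9 19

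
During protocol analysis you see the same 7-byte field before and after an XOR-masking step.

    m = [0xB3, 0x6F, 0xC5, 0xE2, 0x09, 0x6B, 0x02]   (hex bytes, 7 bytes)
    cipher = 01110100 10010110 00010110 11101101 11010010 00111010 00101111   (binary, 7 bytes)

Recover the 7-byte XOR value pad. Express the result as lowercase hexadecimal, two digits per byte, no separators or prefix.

Since cipher = m ⊕ pad, XORing both sides with m gives pad = m ⊕ cipher.
byte 0: b3 xor 74 = c7
byte 1: 6f xor 96 = f9
byte 2: c5 xor 16 = d3
byte 3: e2 xor ed = 0f
byte 4: 09 xor d2 = db
byte 5: 6b xor 3a = 51
byte 6: 02 xor 2f = 2d

c7f9d30fdb512d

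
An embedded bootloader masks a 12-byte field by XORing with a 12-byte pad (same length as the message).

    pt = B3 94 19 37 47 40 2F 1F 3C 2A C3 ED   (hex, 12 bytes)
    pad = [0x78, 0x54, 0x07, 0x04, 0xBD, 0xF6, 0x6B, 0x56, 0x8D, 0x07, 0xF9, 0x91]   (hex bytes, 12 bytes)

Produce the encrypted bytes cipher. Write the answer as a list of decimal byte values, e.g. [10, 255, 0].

XOR is its own inverse, so applying the key byte-wise gives the result directly.
byte 0: b3 XOR 78 = cb
byte 1: 94 XOR 54 = c0
byte 2: 19 XOR 07 = 1e
byte 3: 37 XOR 04 = 33
byte 4: 47 XOR bd = fa
byte 5: 40 XOR f6 = b6
byte 6: 2f XOR 6b = 44
byte 7: 1f XOR 56 = 49
byte 8: 3c XOR 8d = b1
byte 9: 2a XOR 07 = 2d
byte 10: c3 XOR f9 = 3a
byte 11: ed XOR 91 = 7c

[203, 192, 30, 51, 250, 182, 68, 73, 177, 45, 58, 124]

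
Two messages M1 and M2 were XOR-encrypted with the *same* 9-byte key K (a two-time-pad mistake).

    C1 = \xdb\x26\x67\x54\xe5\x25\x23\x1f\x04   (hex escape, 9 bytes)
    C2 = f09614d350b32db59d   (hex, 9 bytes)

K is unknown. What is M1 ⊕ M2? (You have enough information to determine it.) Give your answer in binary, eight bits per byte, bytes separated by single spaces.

00101011 10110000 01110011 10000111 10110101 10010110 00001110 10101010 10011001

C1 ⊕ C2 = (M1 ⊕ K) ⊕ (M2 ⊕ K) = M1 ⊕ M2 — the shared key cancels under XOR.
db xor f0 = 2b
26 xor 96 = b0
67 xor 14 = 73
54 xor d3 = 87
e5 xor 50 = b5
25 xor b3 = 96
23 xor 2d = 0e
1f xor b5 = aa
04 xor 9d = 99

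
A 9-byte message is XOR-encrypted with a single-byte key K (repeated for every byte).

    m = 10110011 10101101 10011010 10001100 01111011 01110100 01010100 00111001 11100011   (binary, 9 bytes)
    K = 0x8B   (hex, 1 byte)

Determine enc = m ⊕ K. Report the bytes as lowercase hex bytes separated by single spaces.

The 1-byte key repeats, so the effective keystream is 8b 8b 8b 8b 8b 8b 8b 8b 8b.
byte 0: b3 xor 8b = 38
byte 1: ad xor 8b = 26
byte 2: 9a xor 8b = 11
byte 3: 8c xor 8b = 07
byte 4: 7b xor 8b = f0
byte 5: 74 xor 8b = ff
byte 6: 54 xor 8b = df
byte 7: 39 xor 8b = b2
byte 8: e3 xor 8b = 68

38 26 11 07 f0 ff df b2 68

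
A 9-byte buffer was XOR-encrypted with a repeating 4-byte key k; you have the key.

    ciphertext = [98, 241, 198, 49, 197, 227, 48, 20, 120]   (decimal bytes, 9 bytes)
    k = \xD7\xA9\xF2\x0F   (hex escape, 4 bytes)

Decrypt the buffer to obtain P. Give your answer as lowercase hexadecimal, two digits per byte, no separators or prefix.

b558343e124ac21baf

The 4-byte key repeats, so the effective keystream is d7 a9 f2 0f d7 a9 f2 0f d7.
byte 0: 62 XOR d7 = b5
byte 1: f1 XOR a9 = 58
byte 2: c6 XOR f2 = 34
byte 3: 31 XOR 0f = 3e
byte 4: c5 XOR d7 = 12
byte 5: e3 XOR a9 = 4a
byte 6: 30 XOR f2 = c2
byte 7: 14 XOR 0f = 1b
byte 8: 78 XOR d7 = af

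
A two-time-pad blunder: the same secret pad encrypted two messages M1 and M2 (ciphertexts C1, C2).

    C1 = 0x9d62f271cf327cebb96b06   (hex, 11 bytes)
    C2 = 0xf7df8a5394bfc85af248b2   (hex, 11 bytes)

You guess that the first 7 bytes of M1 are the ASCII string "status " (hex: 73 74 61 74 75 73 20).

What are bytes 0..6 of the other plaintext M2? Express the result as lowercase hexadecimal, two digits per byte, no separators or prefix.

19c919562efe94

First, C1 ⊕ C2 = (M1 ⊕ K) ⊕ (M2 ⊕ K) = M1 ⊕ M2, so the key drops out. Then M2 = (M1 ⊕ M2) ⊕ M1 over the first 7 bytes.
byte 0: (9d ⊕ f7) ⊕ 73 = 6a ⊕ 73 = 19
byte 1: (62 ⊕ df) ⊕ 74 = bd ⊕ 74 = c9
byte 2: (f2 ⊕ 8a) ⊕ 61 = 78 ⊕ 61 = 19
byte 3: (71 ⊕ 53) ⊕ 74 = 22 ⊕ 74 = 56
byte 4: (cf ⊕ 94) ⊕ 75 = 5b ⊕ 75 = 2e
byte 5: (32 ⊕ bf) ⊕ 73 = 8d ⊕ 73 = fe
byte 6: (7c ⊕ c8) ⊕ 20 = b4 ⊕ 20 = 94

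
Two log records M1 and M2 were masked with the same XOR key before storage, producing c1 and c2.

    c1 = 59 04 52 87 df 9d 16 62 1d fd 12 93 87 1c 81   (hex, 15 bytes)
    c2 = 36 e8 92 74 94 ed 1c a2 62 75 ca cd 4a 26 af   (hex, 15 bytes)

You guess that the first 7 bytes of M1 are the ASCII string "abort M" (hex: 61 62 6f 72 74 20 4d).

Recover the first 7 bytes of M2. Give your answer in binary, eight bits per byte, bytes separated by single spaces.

First, c1 ⊕ c2 = (M1 ⊕ K) ⊕ (M2 ⊕ K) = M1 ⊕ M2, so the key drops out. Then M2 = (M1 ⊕ M2) ⊕ M1 over the first 7 bytes.
byte 0: (59 xor 36) xor 61 = 6f xor 61 = 0e
byte 1: (04 xor e8) xor 62 = ec xor 62 = 8e
byte 2: (52 xor 92) xor 6f = c0 xor 6f = af
byte 3: (87 xor 74) xor 72 = f3 xor 72 = 81
byte 4: (df xor 94) xor 74 = 4b xor 74 = 3f
byte 5: (9d xor ed) xor 20 = 70 xor 20 = 50
byte 6: (16 xor 1c) xor 4d = 0a xor 4d = 47

00001110 10001110 10101111 10000001 00111111 01010000 01000111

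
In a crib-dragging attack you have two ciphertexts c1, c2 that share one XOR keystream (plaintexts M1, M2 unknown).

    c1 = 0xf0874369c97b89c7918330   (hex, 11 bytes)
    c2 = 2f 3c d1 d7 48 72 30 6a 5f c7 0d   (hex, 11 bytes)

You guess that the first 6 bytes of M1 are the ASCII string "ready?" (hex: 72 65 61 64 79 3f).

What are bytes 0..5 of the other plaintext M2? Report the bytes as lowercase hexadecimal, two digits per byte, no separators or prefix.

First, c1 ⊕ c2 = (M1 ⊕ K) ⊕ (M2 ⊕ K) = M1 ⊕ M2, so the key drops out. Then M2 = (M1 ⊕ M2) ⊕ M1 over the first 6 bytes.
byte 0: (f0 XOR 2f) XOR 72 = df XOR 72 = ad
byte 1: (87 XOR 3c) XOR 65 = bb XOR 65 = de
byte 2: (43 XOR d1) XOR 61 = 92 XOR 61 = f3
byte 3: (69 XOR d7) XOR 64 = be XOR 64 = da
byte 4: (c9 XOR 48) XOR 79 = 81 XOR 79 = f8
byte 5: (7b XOR 72) XOR 3f = 09 XOR 3f = 36

addef3daf836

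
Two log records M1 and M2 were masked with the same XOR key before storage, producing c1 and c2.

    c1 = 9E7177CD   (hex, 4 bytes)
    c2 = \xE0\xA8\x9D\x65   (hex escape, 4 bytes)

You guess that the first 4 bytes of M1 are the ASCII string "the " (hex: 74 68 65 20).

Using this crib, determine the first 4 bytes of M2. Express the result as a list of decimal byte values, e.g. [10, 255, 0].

[10, 177, 143, 136]

First, c1 ⊕ c2 = (M1 ⊕ K) ⊕ (M2 ⊕ K) = M1 ⊕ M2, so the key drops out. Then M2 = (M1 ⊕ M2) ⊕ M1 over the first 4 bytes.
byte 0: (9e ⊕ e0) ⊕ 74 = 7e ⊕ 74 = 0a
byte 1: (71 ⊕ a8) ⊕ 68 = d9 ⊕ 68 = b1
byte 2: (77 ⊕ 9d) ⊕ 65 = ea ⊕ 65 = 8f
byte 3: (cd ⊕ 65) ⊕ 20 = a8 ⊕ 20 = 88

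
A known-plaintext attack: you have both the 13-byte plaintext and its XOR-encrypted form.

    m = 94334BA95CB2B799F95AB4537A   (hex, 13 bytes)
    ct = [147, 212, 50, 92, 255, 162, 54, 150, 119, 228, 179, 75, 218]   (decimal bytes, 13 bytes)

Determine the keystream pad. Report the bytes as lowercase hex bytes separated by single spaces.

Since ct = m ⊕ pad, XORing both sides with m gives pad = m ⊕ ct.
byte 0: 94 ⊕ 93 = 07
byte 1: 33 ⊕ d4 = e7
byte 2: 4b ⊕ 32 = 79
byte 3: a9 ⊕ 5c = f5
byte 4: 5c ⊕ ff = a3
byte 5: b2 ⊕ a2 = 10
byte 6: b7 ⊕ 36 = 81
byte 7: 99 ⊕ 96 = 0f
byte 8: f9 ⊕ 77 = 8e
byte 9: 5a ⊕ e4 = be
byte 10: b4 ⊕ b3 = 07
byte 11: 53 ⊕ 4b = 18
byte 12: 7a ⊕ da = a0

07 e7 79 f5 a3 10 81 0f 8e be 07 18 a0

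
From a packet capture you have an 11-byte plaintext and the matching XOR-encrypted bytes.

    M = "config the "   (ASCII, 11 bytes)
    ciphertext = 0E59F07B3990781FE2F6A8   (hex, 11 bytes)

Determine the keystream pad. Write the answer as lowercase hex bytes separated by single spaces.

6d 36 9e 1d 50 f7 58 6b 8a 93 88

Since ciphertext = M ⊕ pad, XORing both sides with M gives pad = M ⊕ ciphertext.
 99 ^  14 = 109
111 ^  89 =  54
110 ^ 240 = 158
102 ^ 123 =  29
105 ^  57 =  80
103 ^ 144 = 247
 32 ^ 120 =  88
116 ^  31 = 107
104 ^ 226 = 138
101 ^ 246 = 147
 32 ^ 168 = 136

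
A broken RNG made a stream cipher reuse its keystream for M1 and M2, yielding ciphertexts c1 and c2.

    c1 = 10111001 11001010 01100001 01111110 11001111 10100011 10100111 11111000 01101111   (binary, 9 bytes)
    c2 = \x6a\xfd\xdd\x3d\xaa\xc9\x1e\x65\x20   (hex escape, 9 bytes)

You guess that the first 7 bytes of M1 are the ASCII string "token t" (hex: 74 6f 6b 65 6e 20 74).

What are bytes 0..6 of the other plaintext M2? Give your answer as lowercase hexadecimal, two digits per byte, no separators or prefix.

a758d7260b4acd

First, c1 ⊕ c2 = (M1 ⊕ K) ⊕ (M2 ⊕ K) = M1 ⊕ M2, so the key drops out. Then M2 = (M1 ⊕ M2) ⊕ M1 over the first 7 bytes.
byte 0: (b9 XOR 6a) XOR 74 = d3 XOR 74 = a7
byte 1: (ca XOR fd) XOR 6f = 37 XOR 6f = 58
byte 2: (61 XOR dd) XOR 6b = bc XOR 6b = d7
byte 3: (7e XOR 3d) XOR 65 = 43 XOR 65 = 26
byte 4: (cf XOR aa) XOR 6e = 65 XOR 6e = 0b
byte 5: (a3 XOR c9) XOR 20 = 6a XOR 20 = 4a
byte 6: (a7 XOR 1e) XOR 74 = b9 XOR 74 = cd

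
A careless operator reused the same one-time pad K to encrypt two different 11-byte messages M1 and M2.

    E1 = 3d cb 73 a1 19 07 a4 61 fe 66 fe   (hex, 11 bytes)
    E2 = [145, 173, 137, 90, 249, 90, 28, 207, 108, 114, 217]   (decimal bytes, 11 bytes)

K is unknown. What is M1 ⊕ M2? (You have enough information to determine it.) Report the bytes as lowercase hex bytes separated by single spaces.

ac 66 fa fb e0 5d b8 ae 92 14 27

E1 ⊕ E2 = (M1 ⊕ K) ⊕ (M2 ⊕ K) = M1 ⊕ M2 — the shared key cancels under XOR.
3d ^ 91 = ac
cb ^ ad = 66
73 ^ 89 = fa
a1 ^ 5a = fb
19 ^ f9 = e0
07 ^ 5a = 5d
a4 ^ 1c = b8
61 ^ cf = ae
fe ^ 6c = 92
66 ^ 72 = 14
fe ^ d9 = 27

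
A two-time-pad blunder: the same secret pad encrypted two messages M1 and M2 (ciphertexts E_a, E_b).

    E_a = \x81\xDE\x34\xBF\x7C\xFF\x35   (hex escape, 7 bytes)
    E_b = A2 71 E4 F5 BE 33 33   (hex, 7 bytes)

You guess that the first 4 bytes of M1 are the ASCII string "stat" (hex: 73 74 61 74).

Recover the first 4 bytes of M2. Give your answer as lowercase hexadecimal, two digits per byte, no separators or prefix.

First, E_a ⊕ E_b = (M1 ⊕ K) ⊕ (M2 ⊕ K) = M1 ⊕ M2, so the key drops out. Then M2 = (M1 ⊕ M2) ⊕ M1 over the first 4 bytes.
byte 0: (81 XOR a2) XOR 73 = 23 XOR 73 = 50
byte 1: (de XOR 71) XOR 74 = af XOR 74 = db
byte 2: (34 XOR e4) XOR 61 = d0 XOR 61 = b1
byte 3: (bf XOR f5) XOR 74 = 4a XOR 74 = 3e

50dbb13e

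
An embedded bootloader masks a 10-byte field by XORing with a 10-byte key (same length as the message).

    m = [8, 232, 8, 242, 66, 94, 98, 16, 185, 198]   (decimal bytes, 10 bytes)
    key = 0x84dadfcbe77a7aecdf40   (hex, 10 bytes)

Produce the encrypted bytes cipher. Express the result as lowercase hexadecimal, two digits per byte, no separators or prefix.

8c32d739a52418fc6686

XOR is its own inverse, so applying the key byte-wise gives the result directly.
08 ⊕ 84 = 8c
e8 ⊕ da = 32
08 ⊕ df = d7
f2 ⊕ cb = 39
42 ⊕ e7 = a5
5e ⊕ 7a = 24
62 ⊕ 7a = 18
10 ⊕ ec = fc
b9 ⊕ df = 66
c6 ⊕ 40 = 86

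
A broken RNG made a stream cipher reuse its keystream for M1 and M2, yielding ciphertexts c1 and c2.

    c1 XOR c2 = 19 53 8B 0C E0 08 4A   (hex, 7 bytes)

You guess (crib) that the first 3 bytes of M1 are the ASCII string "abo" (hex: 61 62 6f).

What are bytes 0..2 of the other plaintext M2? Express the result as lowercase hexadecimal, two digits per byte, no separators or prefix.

Since c1 ⊕ c2 = M1 ⊕ M2, XORing with the guessed M1 bytes yields the corresponding M2 bytes: M2 = (c1 ⊕ c2) ⊕ M1.
19 ⊕ 61 = 78
53 ⊕ 62 = 31
8b ⊕ 6f = e4

7831e4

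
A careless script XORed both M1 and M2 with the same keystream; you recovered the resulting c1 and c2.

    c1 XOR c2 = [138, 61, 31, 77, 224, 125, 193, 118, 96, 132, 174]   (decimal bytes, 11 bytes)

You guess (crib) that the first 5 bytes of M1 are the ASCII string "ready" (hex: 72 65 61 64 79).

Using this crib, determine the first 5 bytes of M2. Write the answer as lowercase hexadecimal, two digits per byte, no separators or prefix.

f8587e2999

Since c1 ⊕ c2 = M1 ⊕ M2, XORing with the guessed M1 bytes yields the corresponding M2 bytes: M2 = (c1 ⊕ c2) ⊕ M1.
byte 0: 138 ^ 114 = 248
byte 1:  61 ^ 101 =  88
byte 2:  31 ^  97 = 126
byte 3:  77 ^ 100 =  41
byte 4: 224 ^ 121 = 153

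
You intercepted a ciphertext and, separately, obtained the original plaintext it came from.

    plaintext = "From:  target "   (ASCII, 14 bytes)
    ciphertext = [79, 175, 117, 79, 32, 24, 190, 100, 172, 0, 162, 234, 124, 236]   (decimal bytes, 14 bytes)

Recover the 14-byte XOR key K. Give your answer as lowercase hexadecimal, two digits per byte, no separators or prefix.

Since ciphertext = plaintext ⊕ K, XORing both sides with plaintext gives K = plaintext ⊕ ciphertext.
byte 0: 01000110 ⊕ 01001111 = 00001001
byte 1: 01110010 ⊕ 10101111 = 11011101
byte 2: 01101111 ⊕ 01110101 = 00011010
byte 3: 01101101 ⊕ 01001111 = 00100010
byte 4: 00111010 ⊕ 00100000 = 00011010
byte 5: 00100000 ⊕ 00011000 = 00111000
byte 6: 00100000 ⊕ 10111110 = 10011110
byte 7: 01110100 ⊕ 01100100 = 00010000
byte 8: 01100001 ⊕ 10101100 = 11001101
byte 9: 01110010 ⊕ 00000000 = 01110010
byte 10: 01100111 ⊕ 10100010 = 11000101
byte 11: 01100101 ⊕ 11101010 = 10001111
byte 12: 01110100 ⊕ 01111100 = 00001000
byte 13: 00100000 ⊕ 11101100 = 11001100

09dd1a221a389e10cd72c58f08cc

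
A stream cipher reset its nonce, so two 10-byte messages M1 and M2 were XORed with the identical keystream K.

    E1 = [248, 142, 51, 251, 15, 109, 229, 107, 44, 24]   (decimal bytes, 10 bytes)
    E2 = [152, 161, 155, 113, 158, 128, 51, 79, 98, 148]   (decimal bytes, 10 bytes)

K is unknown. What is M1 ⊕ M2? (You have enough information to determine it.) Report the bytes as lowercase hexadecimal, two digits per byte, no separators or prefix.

E1 ⊕ E2 = (M1 ⊕ K) ⊕ (M2 ⊕ K) = M1 ⊕ M2 — the shared key cancels under XOR.
f8 ^ 98 = 60
8e ^ a1 = 2f
33 ^ 9b = a8
fb ^ 71 = 8a
0f ^ 9e = 91
6d ^ 80 = ed
e5 ^ 33 = d6
6b ^ 4f = 24
2c ^ 62 = 4e
18 ^ 94 = 8c

602fa88a91edd6244e8c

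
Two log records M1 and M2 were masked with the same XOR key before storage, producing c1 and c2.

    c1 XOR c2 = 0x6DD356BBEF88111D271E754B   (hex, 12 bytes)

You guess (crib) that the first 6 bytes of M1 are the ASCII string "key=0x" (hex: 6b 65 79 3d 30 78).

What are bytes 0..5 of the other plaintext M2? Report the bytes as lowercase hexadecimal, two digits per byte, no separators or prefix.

06b62f86dff0

Since c1 ⊕ c2 = M1 ⊕ M2, XORing with the guessed M1 bytes yields the corresponding M2 bytes: M2 = (c1 ⊕ c2) ⊕ M1.
byte 0: 6d ^ 6b = 06
byte 1: d3 ^ 65 = b6
byte 2: 56 ^ 79 = 2f
byte 3: bb ^ 3d = 86
byte 4: ef ^ 30 = df
byte 5: 88 ^ 78 = f0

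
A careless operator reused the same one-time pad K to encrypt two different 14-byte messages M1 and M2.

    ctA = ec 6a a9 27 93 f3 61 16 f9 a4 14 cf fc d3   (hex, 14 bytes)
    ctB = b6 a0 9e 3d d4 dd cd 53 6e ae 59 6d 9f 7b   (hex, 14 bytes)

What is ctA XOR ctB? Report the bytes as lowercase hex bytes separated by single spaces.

ctA ⊕ ctB = (M1 ⊕ K) ⊕ (M2 ⊕ K) = M1 ⊕ M2 — the shared key cancels under XOR.
byte 0: 236 xor 182 =  90
byte 1: 106 xor 160 = 202
byte 2: 169 xor 158 =  55
byte 3:  39 xor  61 =  26
byte 4: 147 xor 212 =  71
byte 5: 243 xor 221 =  46
byte 6:  97 xor 205 = 172
byte 7:  22 xor  83 =  69
byte 8: 249 xor 110 = 151
byte 9: 164 xor 174 =  10
byte 10:  20 xor  89 =  77
byte 11: 207 xor 109 = 162
byte 12: 252 xor 159 =  99
byte 13: 211 xor 123 = 168

5a ca 37 1a 47 2e ac 45 97 0a 4d a2 63 a8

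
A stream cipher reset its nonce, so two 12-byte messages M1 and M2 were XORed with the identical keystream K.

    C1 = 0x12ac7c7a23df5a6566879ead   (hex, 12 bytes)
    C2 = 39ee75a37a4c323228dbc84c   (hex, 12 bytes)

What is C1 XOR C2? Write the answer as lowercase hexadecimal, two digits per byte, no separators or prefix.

C1 ⊕ C2 = (M1 ⊕ K) ⊕ (M2 ⊕ K) = M1 ⊕ M2 — the shared key cancels under XOR.
byte 0: 12 ⊕ 39 = 2b
byte 1: ac ⊕ ee = 42
byte 2: 7c ⊕ 75 = 09
byte 3: 7a ⊕ a3 = d9
byte 4: 23 ⊕ 7a = 59
byte 5: df ⊕ 4c = 93
byte 6: 5a ⊕ 32 = 68
byte 7: 65 ⊕ 32 = 57
byte 8: 66 ⊕ 28 = 4e
byte 9: 87 ⊕ db = 5c
byte 10: 9e ⊕ c8 = 56
byte 11: ad ⊕ 4c = e1

2b4209d9599368574e5c56e1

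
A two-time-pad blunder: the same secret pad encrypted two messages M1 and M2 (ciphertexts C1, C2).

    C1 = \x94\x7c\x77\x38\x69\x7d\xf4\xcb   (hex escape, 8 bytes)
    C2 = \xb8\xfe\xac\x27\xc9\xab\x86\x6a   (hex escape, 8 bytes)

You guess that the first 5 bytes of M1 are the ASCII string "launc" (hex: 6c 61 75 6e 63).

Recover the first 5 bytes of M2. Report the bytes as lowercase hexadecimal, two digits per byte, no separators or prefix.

40e3ae71c3

First, C1 ⊕ C2 = (M1 ⊕ K) ⊕ (M2 ⊕ K) = M1 ⊕ M2, so the key drops out. Then M2 = (M1 ⊕ M2) ⊕ M1 over the first 5 bytes.
byte 0: (94 ^ b8) ^ 6c = 2c ^ 6c = 40
byte 1: (7c ^ fe) ^ 61 = 82 ^ 61 = e3
byte 2: (77 ^ ac) ^ 75 = db ^ 75 = ae
byte 3: (38 ^ 27) ^ 6e = 1f ^ 6e = 71
byte 4: (69 ^ c9) ^ 63 = a0 ^ 63 = c3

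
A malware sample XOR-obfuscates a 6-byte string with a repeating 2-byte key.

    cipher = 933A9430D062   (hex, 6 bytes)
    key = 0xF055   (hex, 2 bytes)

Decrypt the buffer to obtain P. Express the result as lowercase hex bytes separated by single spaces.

63 6f 64 65 20 37

The 2-byte key repeats, so the effective keystream is f0 55 f0 55 f0 55.
byte 0: 10010011 XOR 11110000 = 01100011
byte 1: 00111010 XOR 01010101 = 01101111
byte 2: 10010100 XOR 11110000 = 01100100
byte 3: 00110000 XOR 01010101 = 01100101
byte 4: 11010000 XOR 11110000 = 00100000
byte 5: 01100010 XOR 01010101 = 00110111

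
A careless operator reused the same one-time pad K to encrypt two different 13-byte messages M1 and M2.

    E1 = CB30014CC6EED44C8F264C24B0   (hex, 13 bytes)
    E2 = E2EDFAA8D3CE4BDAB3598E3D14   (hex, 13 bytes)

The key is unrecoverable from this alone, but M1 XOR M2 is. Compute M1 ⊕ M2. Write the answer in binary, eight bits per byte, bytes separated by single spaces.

E1 ⊕ E2 = (M1 ⊕ K) ⊕ (M2 ⊕ K) = M1 ⊕ M2 — the shared key cancels under XOR.
11001011 XOR 11100010 = 00101001
00110000 XOR 11101101 = 11011101
00000001 XOR 11111010 = 11111011
01001100 XOR 10101000 = 11100100
11000110 XOR 11010011 = 00010101
11101110 XOR 11001110 = 00100000
11010100 XOR 01001011 = 10011111
01001100 XOR 11011010 = 10010110
10001111 XOR 10110011 = 00111100
00100110 XOR 01011001 = 01111111
01001100 XOR 10001110 = 11000010
00100100 XOR 00111101 = 00011001
10110000 XOR 00010100 = 10100100

00101001 11011101 11111011 11100100 00010101 00100000 10011111 10010110 00111100 01111111 11000010 00011001 10100100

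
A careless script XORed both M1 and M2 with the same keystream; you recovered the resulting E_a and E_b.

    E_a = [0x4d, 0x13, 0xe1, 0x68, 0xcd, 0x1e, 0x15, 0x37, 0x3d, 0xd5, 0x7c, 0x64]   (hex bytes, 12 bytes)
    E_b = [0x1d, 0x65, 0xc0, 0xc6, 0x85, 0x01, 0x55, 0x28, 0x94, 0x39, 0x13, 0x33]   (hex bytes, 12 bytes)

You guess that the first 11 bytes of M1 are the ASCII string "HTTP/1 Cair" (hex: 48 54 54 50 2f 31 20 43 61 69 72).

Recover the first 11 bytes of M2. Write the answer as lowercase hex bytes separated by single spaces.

18 22 75 fe 67 2e 60 5c c8 85 1d

First, E_a ⊕ E_b = (M1 ⊕ K) ⊕ (M2 ⊕ K) = M1 ⊕ M2, so the key drops out. Then M2 = (M1 ⊕ M2) ⊕ M1 over the first 11 bytes.
byte 0: (4d ⊕ 1d) ⊕ 48 = 50 ⊕ 48 = 18
byte 1: (13 ⊕ 65) ⊕ 54 = 76 ⊕ 54 = 22
byte 2: (e1 ⊕ c0) ⊕ 54 = 21 ⊕ 54 = 75
byte 3: (68 ⊕ c6) ⊕ 50 = ae ⊕ 50 = fe
byte 4: (cd ⊕ 85) ⊕ 2f = 48 ⊕ 2f = 67
byte 5: (1e ⊕ 01) ⊕ 31 = 1f ⊕ 31 = 2e
byte 6: (15 ⊕ 55) ⊕ 20 = 40 ⊕ 20 = 60
byte 7: (37 ⊕ 28) ⊕ 43 = 1f ⊕ 43 = 5c
byte 8: (3d ⊕ 94) ⊕ 61 = a9 ⊕ 61 = c8
byte 9: (d5 ⊕ 39) ⊕ 69 = ec ⊕ 69 = 85
byte 10: (7c ⊕ 13) ⊕ 72 = 6f ⊕ 72 = 1d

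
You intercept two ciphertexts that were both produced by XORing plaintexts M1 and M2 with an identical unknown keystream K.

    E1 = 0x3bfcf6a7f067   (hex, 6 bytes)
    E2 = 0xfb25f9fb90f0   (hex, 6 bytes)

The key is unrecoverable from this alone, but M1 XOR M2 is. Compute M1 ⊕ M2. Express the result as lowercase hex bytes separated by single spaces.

E1 ⊕ E2 = (M1 ⊕ K) ⊕ (M2 ⊕ K) = M1 ⊕ M2 — the shared key cancels under XOR.
00111011 xor 11111011 = 11000000
11111100 xor 00100101 = 11011001
11110110 xor 11111001 = 00001111
10100111 xor 11111011 = 01011100
11110000 xor 10010000 = 01100000
01100111 xor 11110000 = 10010111

c0 d9 0f 5c 60 97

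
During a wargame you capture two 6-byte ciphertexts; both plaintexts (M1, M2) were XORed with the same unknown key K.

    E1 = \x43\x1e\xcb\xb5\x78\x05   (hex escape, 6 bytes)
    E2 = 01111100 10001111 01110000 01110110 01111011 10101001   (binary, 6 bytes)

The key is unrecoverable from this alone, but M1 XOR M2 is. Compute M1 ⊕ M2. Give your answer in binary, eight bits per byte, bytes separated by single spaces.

E1 ⊕ E2 = (M1 ⊕ K) ⊕ (M2 ⊕ K) = M1 ⊕ M2 — the shared key cancels under XOR.
byte 0: 01000011 xor 01111100 = 00111111
byte 1: 00011110 xor 10001111 = 10010001
byte 2: 11001011 xor 01110000 = 10111011
byte 3: 10110101 xor 01110110 = 11000011
byte 4: 01111000 xor 01111011 = 00000011
byte 5: 00000101 xor 10101001 = 10101100

00111111 10010001 10111011 11000011 00000011 10101100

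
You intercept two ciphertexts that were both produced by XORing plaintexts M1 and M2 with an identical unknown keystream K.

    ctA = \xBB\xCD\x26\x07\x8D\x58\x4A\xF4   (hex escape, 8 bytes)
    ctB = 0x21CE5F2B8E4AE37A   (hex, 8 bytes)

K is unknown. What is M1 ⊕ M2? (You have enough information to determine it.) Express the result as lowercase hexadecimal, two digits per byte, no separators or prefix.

ctA ⊕ ctB = (M1 ⊕ K) ⊕ (M2 ⊕ K) = M1 ⊕ M2 — the shared key cancels under XOR.
bb xor 21 = 9a
cd xor ce = 03
26 xor 5f = 79
07 xor 2b = 2c
8d xor 8e = 03
58 xor 4a = 12
4a xor e3 = a9
f4 xor 7a = 8e

9a03792c0312a98e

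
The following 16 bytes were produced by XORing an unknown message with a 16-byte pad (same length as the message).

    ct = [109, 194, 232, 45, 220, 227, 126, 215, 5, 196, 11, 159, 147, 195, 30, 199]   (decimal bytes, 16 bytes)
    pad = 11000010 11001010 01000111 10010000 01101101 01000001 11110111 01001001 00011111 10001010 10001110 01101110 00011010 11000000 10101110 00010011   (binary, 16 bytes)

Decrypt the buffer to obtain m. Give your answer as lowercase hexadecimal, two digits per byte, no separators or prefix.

af08afbdb1a2899e1a4e85f18903b0d4

XOR is its own inverse, so applying the key byte-wise gives the result directly.
byte 0: 01101101 XOR 11000010 = 10101111
byte 1: 11000010 XOR 11001010 = 00001000
byte 2: 11101000 XOR 01000111 = 10101111
byte 3: 00101101 XOR 10010000 = 10111101
byte 4: 11011100 XOR 01101101 = 10110001
byte 5: 11100011 XOR 01000001 = 10100010
byte 6: 01111110 XOR 11110111 = 10001001
byte 7: 11010111 XOR 01001001 = 10011110
byte 8: 00000101 XOR 00011111 = 00011010
byte 9: 11000100 XOR 10001010 = 01001110
byte 10: 00001011 XOR 10001110 = 10000101
byte 11: 10011111 XOR 01101110 = 11110001
byte 12: 10010011 XOR 00011010 = 10001001
byte 13: 11000011 XOR 11000000 = 00000011
byte 14: 00011110 XOR 10101110 = 10110000
byte 15: 11000111 XOR 00010011 = 11010100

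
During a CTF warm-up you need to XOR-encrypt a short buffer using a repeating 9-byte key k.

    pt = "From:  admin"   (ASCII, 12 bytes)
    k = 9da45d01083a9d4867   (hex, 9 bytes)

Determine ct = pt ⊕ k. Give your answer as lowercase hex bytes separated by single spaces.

db d6 32 6c 32 1a bd 29 03 f0 cd 33

The 9-byte key repeats, so the effective keystream is 9d a4 5d 01 08 3a 9d 48 67 9d a4 5d.
byte 0:  70 xor 157 = 219
byte 1: 114 xor 164 = 214
byte 2: 111 xor  93 =  50
byte 3: 109 xor   1 = 108
byte 4:  58 xor   8 =  50
byte 5:  32 xor  58 =  26
byte 6:  32 xor 157 = 189
byte 7:  97 xor  72 =  41
byte 8: 100 xor 103 =   3
byte 9: 109 xor 157 = 240
byte 10: 105 xor 164 = 205
byte 11: 110 xor  93 =  51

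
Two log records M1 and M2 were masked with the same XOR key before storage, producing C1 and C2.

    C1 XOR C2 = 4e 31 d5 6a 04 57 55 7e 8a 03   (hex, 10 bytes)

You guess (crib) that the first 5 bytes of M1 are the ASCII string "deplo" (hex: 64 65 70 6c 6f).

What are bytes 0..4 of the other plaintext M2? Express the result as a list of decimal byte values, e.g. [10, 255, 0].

Since C1 ⊕ C2 = M1 ⊕ M2, XORing with the guessed M1 bytes yields the corresponding M2 bytes: M2 = (C1 ⊕ C2) ⊕ M1.
 78 ⊕ 100 =  42
 49 ⊕ 101 =  84
213 ⊕ 112 = 165
106 ⊕ 108 =   6
  4 ⊕ 111 = 107

[42, 84, 165, 6, 107]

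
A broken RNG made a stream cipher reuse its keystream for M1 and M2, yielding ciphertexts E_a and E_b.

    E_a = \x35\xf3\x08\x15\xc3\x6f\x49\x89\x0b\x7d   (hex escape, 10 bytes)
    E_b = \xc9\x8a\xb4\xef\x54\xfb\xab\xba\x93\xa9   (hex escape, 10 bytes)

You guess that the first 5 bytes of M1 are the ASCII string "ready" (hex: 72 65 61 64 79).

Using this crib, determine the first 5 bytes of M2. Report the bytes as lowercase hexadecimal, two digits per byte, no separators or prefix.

8e1cdd9eee

First, E_a ⊕ E_b = (M1 ⊕ K) ⊕ (M2 ⊕ K) = M1 ⊕ M2, so the key drops out. Then M2 = (M1 ⊕ M2) ⊕ M1 over the first 5 bytes.
byte 0: (35 ^ c9) ^ 72 = fc ^ 72 = 8e
byte 1: (f3 ^ 8a) ^ 65 = 79 ^ 65 = 1c
byte 2: (08 ^ b4) ^ 61 = bc ^ 61 = dd
byte 3: (15 ^ ef) ^ 64 = fa ^ 64 = 9e
byte 4: (c3 ^ 54) ^ 79 = 97 ^ 79 = ee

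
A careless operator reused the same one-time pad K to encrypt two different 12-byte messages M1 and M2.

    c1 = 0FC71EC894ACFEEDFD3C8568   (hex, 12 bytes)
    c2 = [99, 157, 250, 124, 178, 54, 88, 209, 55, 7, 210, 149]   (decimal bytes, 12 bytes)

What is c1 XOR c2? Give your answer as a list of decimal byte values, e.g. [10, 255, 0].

c1 ⊕ c2 = (M1 ⊕ K) ⊕ (M2 ⊕ K) = M1 ⊕ M2 — the shared key cancels under XOR.
 15 ^  99 = 108
199 ^ 157 =  90
 30 ^ 250 = 228
200 ^ 124 = 180
148 ^ 178 =  38
172 ^  54 = 154
254 ^  88 = 166
237 ^ 209 =  60
253 ^  55 = 202
 60 ^   7 =  59
133 ^ 210 =  87
104 ^ 149 = 253

[108, 90, 228, 180, 38, 154, 166, 60, 202, 59, 87, 253]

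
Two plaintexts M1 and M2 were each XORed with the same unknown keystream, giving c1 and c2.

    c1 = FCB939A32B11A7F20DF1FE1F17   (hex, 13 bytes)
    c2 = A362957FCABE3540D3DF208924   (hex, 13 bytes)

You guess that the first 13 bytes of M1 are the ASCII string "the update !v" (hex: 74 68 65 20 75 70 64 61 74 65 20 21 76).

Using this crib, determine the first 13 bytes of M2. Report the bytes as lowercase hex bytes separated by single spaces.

First, c1 ⊕ c2 = (M1 ⊕ K) ⊕ (M2 ⊕ K) = M1 ⊕ M2, so the key drops out. Then M2 = (M1 ⊕ M2) ⊕ M1 over the first 13 bytes.
byte 0: (fc ^ a3) ^ 74 = 5f ^ 74 = 2b
byte 1: (b9 ^ 62) ^ 68 = db ^ 68 = b3
byte 2: (39 ^ 95) ^ 65 = ac ^ 65 = c9
byte 3: (a3 ^ 7f) ^ 20 = dc ^ 20 = fc
byte 4: (2b ^ ca) ^ 75 = e1 ^ 75 = 94
byte 5: (11 ^ be) ^ 70 = af ^ 70 = df
byte 6: (a7 ^ 35) ^ 64 = 92 ^ 64 = f6
byte 7: (f2 ^ 40) ^ 61 = b2 ^ 61 = d3
byte 8: (0d ^ d3) ^ 74 = de ^ 74 = aa
byte 9: (f1 ^ df) ^ 65 = 2e ^ 65 = 4b
byte 10: (fe ^ 20) ^ 20 = de ^ 20 = fe
byte 11: (1f ^ 89) ^ 21 = 96 ^ 21 = b7
byte 12: (17 ^ 24) ^ 76 = 33 ^ 76 = 45

2b b3 c9 fc 94 df f6 d3 aa 4b fe b7 45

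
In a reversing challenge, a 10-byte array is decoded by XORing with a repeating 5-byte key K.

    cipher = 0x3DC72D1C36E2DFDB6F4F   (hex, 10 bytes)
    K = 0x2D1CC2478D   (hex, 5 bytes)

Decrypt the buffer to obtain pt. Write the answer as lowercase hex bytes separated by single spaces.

10 db ef 5b bb cf c3 19 28 c2

The 5-byte key repeats, so the effective keystream is 2d 1c c2 47 8d 2d 1c c2 47 8d.
byte 0: 3d ^ 2d = 10
byte 1: c7 ^ 1c = db
byte 2: 2d ^ c2 = ef
byte 3: 1c ^ 47 = 5b
byte 4: 36 ^ 8d = bb
byte 5: e2 ^ 2d = cf
byte 6: df ^ 1c = c3
byte 7: db ^ c2 = 19
byte 8: 6f ^ 47 = 28
byte 9: 4f ^ 8d = c2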